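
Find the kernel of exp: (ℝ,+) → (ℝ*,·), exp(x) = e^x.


Kernel = preimage of identity
ker(exp) = {x ∈ ℝ | e^x = 1} = {0}

ker(exp) = {0}


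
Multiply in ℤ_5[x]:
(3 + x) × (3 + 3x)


Expand and collect like terms; reduce coefficients mod 5:
x^0: 3·3 = 9 ≡ 4 (mod 5)
x^1: 3·3 + 1·3 = 12 ≡ 2 (mod 5)
x^2: 1·3 = 3 ≡ 3 (mod 5)
Result: 4 + 2x + 3x^2

f · g = 4 + 2x + 3x^2


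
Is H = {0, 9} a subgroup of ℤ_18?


Subgroup test for H = {0, 9} in (ℤ_18, +):
(1) 0 ∈ H? Yes
(2) Closure: for all a,b ∈ H, (a+b) mod 18 ∈ H? Yes
(3) Inverses: for all a ∈ H, -a mod 18 ∈ H? Yes

Yes, H is a subgroup of ℤ_18


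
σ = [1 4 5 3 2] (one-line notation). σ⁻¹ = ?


To find σ⁻¹, swap domain and range:
σ(1) = 1 → σ⁻¹(1) = 1
σ(2) = 4 → σ⁻¹(4) = 2
σ(3) = 5 → σ⁻¹(5) = 3
σ(4) = 3 → σ⁻¹(3) = 4
σ(5) = 2 → σ⁻¹(2) = 5

σ⁻¹ = [1 5 4 2 3]


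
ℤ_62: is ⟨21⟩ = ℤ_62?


g generates ℤ_n iff gcd(g, n) = 1
gcd(21, 62) = 1
Since gcd = 1, 21 is a generator.

Yes, 21 generates ℤ_62


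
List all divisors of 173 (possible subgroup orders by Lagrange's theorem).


Lagrange's theorem: |H| divides |G|
|G| = 173
Divisors of 173: 1, 173

Possible subgroup orders: {1, 173}


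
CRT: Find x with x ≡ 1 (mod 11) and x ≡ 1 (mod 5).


m₁ = 11, m₂ = 5, gcd = 1, so CRT applies. M = m₁·m₂ = 55
Let M₁ = M/m₁ = 5, M₂ = M/m₂ = 11
Find y₁ ≡ M₁⁻¹ (mod m₁): 5⁻¹ ≡ 9 (mod 11)
Find y₂ ≡ M₂⁻¹ (mod m₂): 11⁻¹ ≡ 1 (mod 5)
x = a₁·M₁·y₁ + a₂·M₂·y₂ = 1·5·9 + 1·11·1 = 56
Reduce mod 55: x ≡ 1
Check: 1 mod 11 = 1 ✓, 1 mod 5 = 1 ✓

x ≡ 1 (mod 55)


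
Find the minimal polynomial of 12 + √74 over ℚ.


Let α = 12 + √74. Then α - 12 = √74, so (α - 12)² = 74, giving α² - 24α + 70 = 0. Degree 2 and α ∉ ℚ, so this is the minimal polynomial.

Minimal polynomial: x² - 24x + 70


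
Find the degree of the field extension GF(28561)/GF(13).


GF(28561) = GF(13^4), so the extension degree is 4

[GF(28561)/GF(13)] = 4


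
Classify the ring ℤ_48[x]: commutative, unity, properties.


ℤ_48 has zero divisors (2·24 ≡ 0), and these lift to constant zero divisors in ℤ_48[x]; so not an integral domain
Commutative: Yes
Integral domain: No
Has unity: Yes

ℤ_48[x]: Commutative=Yes, Unity=Yes


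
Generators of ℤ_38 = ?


g generates ℤ_n iff gcd(g,n) = 1
Prime factors of 38: 2, 19
Generators are g ∈ {1,...,37} not divisible by any of these primes.
Generators: {1, 3, 5, 7, 9, 11, 13, 15, 17, 21, 23, 25, 27, 29, 31, 33, 35, 37}
Number of generators = φ(38) = 18

Generators of ℤ_38 = {1, 3, 5, 7, 9, 11, 13, 15, 17, 21, 23, 25, 27, 29, 31, 33, 35, 37}


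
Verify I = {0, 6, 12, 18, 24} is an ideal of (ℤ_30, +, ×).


Check ideal conditions for I = {0, 6, 12, 18, 24} in ℤ_30:
(1) I is an additive subgroup? Yes
(2) For r ∈ ℤ_30 and a ∈ I: r·a ∈ I? Yes

Yes, I is an ideal of ℤ_30


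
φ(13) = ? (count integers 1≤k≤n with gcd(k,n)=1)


φ(n) = count of k ∈ {1,...,n} with gcd(k,n)=1
Coprimes to 13: {1, 2, 3, 4, 5, 6, 7, 8, 9, 10, 11, 12}
Count: 12

φ(13) = 12


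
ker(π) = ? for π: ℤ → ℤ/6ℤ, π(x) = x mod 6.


Kernel = preimage of identity
ker(π) = multiples of 6 = 6ℤ

ker(π) = 6ℤ


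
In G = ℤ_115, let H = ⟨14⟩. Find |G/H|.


|⟨14⟩| = n / gcd(14, 115) = 115 / 1 = 115
H is normal (ℤ_115 is abelian).
|G/H| = |G| / |H| = 115 / 115 = 1

|G/H| = 1


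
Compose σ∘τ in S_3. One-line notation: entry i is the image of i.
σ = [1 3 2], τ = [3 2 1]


σ∘τ: apply τ first, then σ
1 →τ 3 →σ 2
2 →τ 2 →σ 3
3 →τ 1 →σ 1

σ∘τ = [2 3 1]


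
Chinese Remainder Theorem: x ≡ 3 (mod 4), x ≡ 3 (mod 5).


m₁ = 4, m₂ = 5, gcd = 1, so CRT applies. M = m₁·m₂ = 20
Let M₁ = M/m₁ = 5, M₂ = M/m₂ = 4
Find y₁ ≡ M₁⁻¹ (mod m₁): 5⁻¹ ≡ 1 (mod 4)
Find y₂ ≡ M₂⁻¹ (mod m₂): 4⁻¹ ≡ 4 (mod 5)
x = a₁·M₁·y₁ + a₂·M₂·y₂ = 3·5·1 + 3·4·4 = 63
Reduce mod 20: x ≡ 3
Check: 3 mod 4 = 3 ✓, 3 mod 5 = 3 ✓

x ≡ 3 (mod 20)


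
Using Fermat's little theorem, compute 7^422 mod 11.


Fermat's little theorem: if p is prime and gcd(a,p)=1, then a^(p-1) ≡ 1 (mod p)
p = 11 is prime, gcd(7,11) = 1
Reduce exponent: 422 mod 10 = 2
So 7^422 ≡ 7^2 (mod 11)
7^2 mod 11 = 5

7^422 ≡ 5 (mod 11)


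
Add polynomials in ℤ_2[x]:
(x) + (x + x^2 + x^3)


Add coefficients mod 2:
x^0: 0 + 0 = 0 (mod 2)
x^1: 1 + 1 = 0 (mod 2)
x^2: 0 + 1 = 1 (mod 2)
x^3: 0 + 1 = 1 (mod 2)
Result: x^2 + x^3

f + g = x^2 + x^3


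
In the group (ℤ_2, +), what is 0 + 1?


Operation: addition mod 2
0 + 1 = (a + b) mod 2 with a = 0, b = 1

0 + 1 = 1


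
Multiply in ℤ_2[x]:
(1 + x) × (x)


Expand and collect like terms; reduce coefficients mod 2:
x^0: 1·0 = 0 ≡ 0 (mod 2)
x^1: 1·1 + 1·0 = 1 ≡ 1 (mod 2)
x^2: 1·1 = 1 ≡ 1 (mod 2)
Result: x + x^2

f · g = x + x^2


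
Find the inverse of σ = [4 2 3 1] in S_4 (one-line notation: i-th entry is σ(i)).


To find σ⁻¹, swap domain and range:
σ(1) = 4 → σ⁻¹(4) = 1
σ(2) = 2 → σ⁻¹(2) = 2
σ(3) = 3 → σ⁻¹(3) = 3
σ(4) = 1 → σ⁻¹(1) = 4

σ⁻¹ = [4 2 3 1]


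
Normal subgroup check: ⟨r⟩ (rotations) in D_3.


H = ⟨r⟩ (rotations) in D_3
The rotation subgroup ⟨r⟩ has index 2 in D_3, so it is normal

Yes, normal subgroup


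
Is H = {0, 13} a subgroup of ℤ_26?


Subgroup test for H = {0, 13} in (ℤ_26, +):
(1) 0 ∈ H? Yes
(2) Closure: for all a,b ∈ H, (a+b) mod 26 ∈ H? Yes
(3) Inverses: for all a ∈ H, -a mod 26 ∈ H? Yes

Yes, H is a subgroup of ℤ_26


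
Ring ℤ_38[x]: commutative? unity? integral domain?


ℤ_38 has zero divisors (2·19 ≡ 0), and these lift to constant zero divisors in ℤ_38[x]; so not an integral domain
Commutative: Yes
Integral domain: No
Has unity: Yes

ℤ_38[x]: Commutative=Yes, Unity=Yes


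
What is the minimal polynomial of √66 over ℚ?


√66 satisfies x² - 66 = 0, irreducible over ℚ since 66 is squarefree

Minimal polynomial: x² - 66


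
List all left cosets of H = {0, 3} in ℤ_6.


H = {0, 3}, |H| = 2
Number of cosets = |G|/|H| = 6/2 = 3
0 + H = {0, 3}
1 + H = {1, 4}
2 + H = {2, 5}

Cosets: 0+H={0,3}; 1+H={1,4}; 2+H={2,5}


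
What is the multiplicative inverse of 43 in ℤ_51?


Use the extended Euclidean algorithm to write 1 = 43·s + 51·t; then s mod 51 is the inverse.
Euclidean algorithm:
  43 = 0·51 + 43
  51 = 1·43 + 8
  43 = 5·8 + 3
  8 = 2·3 + 2
  3 = 1·2 + 1
  2 = 2·1 + 0
gcd(43,51) = 1
Back-substitution gives: 43·(19) + 51·(-16) = 1
So 43⁻¹ ≡ 19 ≡ 19 (mod 51)
Check: 43 × 19 = 817 ≡ 1 (mod 51) ✓

43⁻¹ ≡ 19 (mod 51)


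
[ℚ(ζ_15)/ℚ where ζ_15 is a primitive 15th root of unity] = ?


[ℚ(ζ_n):ℚ] = deg Φ_n(x) = φ(n). Here φ(15) = 8

[ℚ(ζ_15)/ℚ where ζ_15 is a primitive 15th root of unity] = 8


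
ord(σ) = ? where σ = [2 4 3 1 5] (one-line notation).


Cycle decomposition: (1 2 4)
Cycle lengths: 3
Order = lcm(3) = 3

ord(σ) = 3


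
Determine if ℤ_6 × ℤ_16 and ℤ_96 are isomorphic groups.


Comparing ℤ_6 × ℤ_16 and ℤ_96:
gcd(6,16) = 2 ≠ 1. Max element order in ℤ_6×ℤ_16 is lcm(6,16) = 48 < 96, so it has no element of order 96

No, ℤ_6 × ℤ_16 ≇ ℤ_96


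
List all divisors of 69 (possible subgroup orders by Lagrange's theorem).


Lagrange's theorem: |H| divides |G|
|G| = 69
Divisors of 69: 1, 3, 23, 69

Possible subgroup orders: {1, 3, 23, 69}


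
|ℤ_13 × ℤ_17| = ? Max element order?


|ℤ_13 × ℤ_17| = 13 × 17 = 221
Max element order = lcm(13,17) = 221
Cyclic? Yes (gcd=1)

|ℤ_13×ℤ_17| = 221, max element order = 221


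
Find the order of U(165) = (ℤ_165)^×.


U(n) is the group of units mod n; |U(n)| = φ(n)
|U(165)| = φ(165) = 80

|U(165) = (ℤ_165)^×| = 80


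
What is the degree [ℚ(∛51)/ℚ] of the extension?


∛51 has minimal polynomial x³ - 51 (irreducible over ℚ since 51 is not a perfect cube)

[ℚ(∛51)/ℚ] = 3


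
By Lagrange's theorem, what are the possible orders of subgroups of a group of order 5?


Lagrange's theorem: |H| divides |G|
|G| = 5
Divisors of 5: 1, 5

Possible subgroup orders: {1, 5}


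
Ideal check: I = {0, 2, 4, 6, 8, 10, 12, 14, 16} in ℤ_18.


Check ideal conditions for I = {0, 2, 4, 6, 8, 10, 12, 14, 16} in ℤ_18:
(1) I is an additive subgroup? Yes
(2) For r ∈ ℤ_18 and a ∈ I: r·a ∈ I? Yes

Yes, I is an ideal of ℤ_18


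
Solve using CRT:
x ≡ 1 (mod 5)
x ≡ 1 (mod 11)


m₁ = 5, m₂ = 11, gcd = 1, so CRT applies. M = m₁·m₂ = 55
Let M₁ = M/m₁ = 11, M₂ = M/m₂ = 5
Find y₁ ≡ M₁⁻¹ (mod m₁): 11⁻¹ ≡ 1 (mod 5)
Find y₂ ≡ M₂⁻¹ (mod m₂): 5⁻¹ ≡ 9 (mod 11)
x = a₁·M₁·y₁ + a₂·M₂·y₂ = 1·11·1 + 1·5·9 = 56
Reduce mod 55: x ≡ 1
Check: 1 mod 5 = 1 ✓, 1 mod 11 = 1 ✓

x ≡ 1 (mod 55)


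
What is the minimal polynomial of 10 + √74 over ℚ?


Let α = 10 + √74. Then α - 10 = √74, so (α - 10)² = 74, giving α² - 20α + 26 = 0. Degree 2 and α ∉ ℚ, so this is the minimal polynomial.

Minimal polynomial: x² - 20x + 26


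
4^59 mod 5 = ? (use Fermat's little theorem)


Fermat's little theorem: if p is prime and gcd(a,p)=1, then a^(p-1) ≡ 1 (mod p)
p = 5 is prime, gcd(4,5) = 1
Reduce exponent: 59 mod 4 = 3
So 4^59 ≡ 4^3 (mod 5)
4^3 mod 5 = 4

4^59 ≡ 4 (mod 5)


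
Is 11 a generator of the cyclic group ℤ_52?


g generates ℤ_n iff gcd(g, n) = 1
gcd(11, 52) = 1
Since gcd = 1, 11 is a generator.

Yes, 11 generates ℤ_52


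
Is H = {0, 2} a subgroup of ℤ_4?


Subgroup test for H = {0, 2} in (ℤ_4, +):
(1) 0 ∈ H? Yes
(2) Closure: for all a,b ∈ H, (a+b) mod 4 ∈ H? Yes
(3) Inverses: for all a ∈ H, -a mod 4 ∈ H? Yes

Yes, H is a subgroup of ℤ_4


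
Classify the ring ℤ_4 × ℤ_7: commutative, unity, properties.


Direct product ring; commutative with unity (1,1); but (1,0)·(0,1) = (0,0) gives zero divisors, so not an integral domain
Commutative: Yes
Integral domain: No
Has unity: Yes

ℤ_4 × ℤ_7: Commutative=Yes, Unity=Yes


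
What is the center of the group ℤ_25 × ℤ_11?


Z(G) = {g ∈ G | gx = xg for all x ∈ G}
Direct product of abelian groups is abelian, so Z(G) = G

Z(ℤ_25 × ℤ_11) = ℤ_25 × ℤ_11


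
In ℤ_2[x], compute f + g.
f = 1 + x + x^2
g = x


Add coefficients mod 2:
x^0: 1 + 0 = 1 (mod 2)
x^1: 1 + 1 = 0 (mod 2)
x^2: 1 + 0 = 1 (mod 2)
Result: 1 + x^2

f + g = 1 + x^2


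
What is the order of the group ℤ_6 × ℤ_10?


|A × B| = |A| · |B|
|ℤ_6 × ℤ_10| = 6 × 10 = 60

|ℤ_6 × ℤ_10| = 60


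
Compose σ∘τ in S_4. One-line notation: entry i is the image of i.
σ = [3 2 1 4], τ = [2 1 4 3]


σ∘τ: apply τ first, then σ
1 →τ 2 →σ 2
2 →τ 1 →σ 3
3 →τ 4 →σ 4
4 →τ 3 →σ 1

σ∘τ = [2 3 4 1]


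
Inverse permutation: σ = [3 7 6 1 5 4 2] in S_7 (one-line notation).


To find σ⁻¹, swap domain and range:
σ(1) = 3 → σ⁻¹(3) = 1
σ(2) = 7 → σ⁻¹(7) = 2
σ(3) = 6 → σ⁻¹(6) = 3
σ(4) = 1 → σ⁻¹(1) = 4
σ(5) = 5 → σ⁻¹(5) = 5
σ(6) = 4 → σ⁻¹(4) = 6
σ(7) = 2 → σ⁻¹(2) = 7

σ⁻¹ = [4 7 1 6 5 3 2]


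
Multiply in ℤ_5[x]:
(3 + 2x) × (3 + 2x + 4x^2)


Expand and collect like terms; reduce coefficients mod 5:
x^0: 3·3 = 9 ≡ 4 (mod 5)
x^1: 3·2 + 2·3 = 12 ≡ 2 (mod 5)
x^2: 3·4 + 2·2 = 16 ≡ 1 (mod 5)
x^3: 2·4 = 8 ≡ 3 (mod 5)
Result: 4 + 2x + x^2 + 3x^3

f · g = 4 + 2x + x^2 + 3x^3


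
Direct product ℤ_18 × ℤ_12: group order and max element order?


|ℤ_18 × ℤ_12| = 18 × 12 = 216
Max element order = lcm(18,12) = 36
Cyclic? No (gcd=6)

|ℤ_18×ℤ_12| = 216, max element order = 36


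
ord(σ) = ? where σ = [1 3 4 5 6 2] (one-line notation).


Cycle decomposition: (2 3 4 5 6)
Cycle lengths: 5
Order = lcm(5) = 5

ord(σ) = 5


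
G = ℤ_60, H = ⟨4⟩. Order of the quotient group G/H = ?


|⟨4⟩| = n / gcd(4, 60) = 60 / 4 = 15
H is normal (ℤ_60 is abelian).
|G/H| = |G| / |H| = 60 / 15 = 4

|G/H| = 4


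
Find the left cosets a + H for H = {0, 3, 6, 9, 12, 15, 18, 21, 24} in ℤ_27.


H = {0, 3, 6, 9, 12, 15, 18, 21, 24}, |H| = 9
Number of cosets = |G|/|H| = 27/9 = 3
0 + H = {0, 3, 6, 9, 12, 15, 18, 21, 24}
1 + H = {1, 4, 7, 10, 13, 16, 19, 22, 25}
2 + H = {2, 5, 8, 11, 14, 17, 20, 23, 26}

Cosets: 0+H={0,3,6,9,12,15,18,21,24}; 1+H={1,4,7,10,13,16,19,22,25}; 2+H={2,5,8,11,14,17,20,23,26}


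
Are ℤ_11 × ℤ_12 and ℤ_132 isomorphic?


Comparing ℤ_11 × ℤ_12 and ℤ_132:
gcd(11,12) = 1, so ℤ_11 × ℤ_12 ≅ ℤ_132 (CRT)

Yes, ℤ_11 × ℤ_12 ≅ ℤ_132


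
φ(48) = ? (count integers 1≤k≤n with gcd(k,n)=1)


Factor n: 48 = 2^4 × 3
φ(n) = n · ∏(1 - 1/p) over distinct primes p | n
φ(48) = 48 · (1 - 1/2) · (1 - 1/3) = 16

φ(48) = 16


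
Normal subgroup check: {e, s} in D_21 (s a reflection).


H = {e, s} in D_21 (s a reflection)
r·s·r⁻¹ = sr⁻² ≠ s for n ≥ 3, so {e, s} is not closed under conjugation

No, not a normal subgroup


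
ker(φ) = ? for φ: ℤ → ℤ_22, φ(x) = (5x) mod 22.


Kernel = preimage of identity
ker(φ) = {x ∈ ℤ : 5x ≡ 0 (mod 22)}. gcd(5,22) = 1, so 5x ≡ 0 (mod 22) ⟺ x ≡ 0 (mod 22/1 = 22). Hence ker(φ) = 22ℤ

ker(φ) = 22ℤ


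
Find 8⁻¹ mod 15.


Use the extended Euclidean algorithm to write 1 = 8·s + 15·t; then s mod 15 is the inverse.
Euclidean algorithm:
  8 = 0·15 + 8
  15 = 1·8 + 7
  8 = 1·7 + 1
  7 = 7·1 + 0
gcd(8,15) = 1
Back-substitution gives: 8·(2) + 15·(-1) = 1
So 8⁻¹ ≡ 2 ≡ 2 (mod 15)
Check: 8 × 2 = 16 ≡ 1 (mod 15) ✓

8⁻¹ ≡ 2 (mod 15)


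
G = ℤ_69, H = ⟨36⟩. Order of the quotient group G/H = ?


|⟨36⟩| = n / gcd(36, 69) = 69 / 3 = 23
H is normal (ℤ_69 is abelian).
|G/H| = |G| / |H| = 69 / 23 = 3

|G/H| = 3


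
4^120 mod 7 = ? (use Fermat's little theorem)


Fermat's little theorem: if p is prime and gcd(a,p)=1, then a^(p-1) ≡ 1 (mod p)
p = 7 is prime, gcd(4,7) = 1
Reduce exponent: 120 mod 6 = 0
So 4^120 ≡ 4^0 (mod 7)
4^0 = 1

4^120 ≡ 1 (mod 7)


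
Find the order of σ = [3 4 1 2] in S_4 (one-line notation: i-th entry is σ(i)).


Cycle decomposition: (1 3) (2 4)
Cycle lengths: 2, 2
Order = lcm(2, 2) = 2

ord(σ) = 2


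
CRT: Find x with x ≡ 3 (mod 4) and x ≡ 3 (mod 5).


m₁ = 4, m₂ = 5, gcd = 1, so CRT applies. M = m₁·m₂ = 20
Let M₁ = M/m₁ = 5, M₂ = M/m₂ = 4
Find y₁ ≡ M₁⁻¹ (mod m₁): 5⁻¹ ≡ 1 (mod 4)
Find y₂ ≡ M₂⁻¹ (mod m₂): 4⁻¹ ≡ 4 (mod 5)
x = a₁·M₁·y₁ + a₂·M₂·y₂ = 3·5·1 + 3·4·4 = 63
Reduce mod 20: x ≡ 3
Check: 3 mod 4 = 3 ✓, 3 mod 5 = 3 ✓

x ≡ 3 (mod 20)


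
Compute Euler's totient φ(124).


Factor n: 124 = 2^2 × 31
φ(n) = n · ∏(1 - 1/p) over distinct primes p | n
φ(124) = 124 · (1 - 1/2) · (1 - 1/31) = 60

φ(124) = 60


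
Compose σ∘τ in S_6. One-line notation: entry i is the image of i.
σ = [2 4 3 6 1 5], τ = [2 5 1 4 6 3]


σ∘τ: apply τ first, then σ
1 →τ 2 →σ 4
2 →τ 5 →σ 1
3 →τ 1 →σ 2
4 →τ 4 →σ 6
5 →τ 6 →σ 5
6 →τ 3 →σ 3

σ∘τ = [4 1 2 6 5 3]


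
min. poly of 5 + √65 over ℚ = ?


Let α = 5 + √65. Then α - 5 = √65, so (α - 5)² = 65, giving α² - 10α - 40 = 0. Degree 2 and α ∉ ℚ, so this is the minimal polynomial.

Minimal polynomial: x² - 10x - 40


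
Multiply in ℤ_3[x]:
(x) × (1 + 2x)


Expand and collect like terms; reduce coefficients mod 3:
x^0: 0·1 = 0 ≡ 0 (mod 3)
x^1: 0·2 + 1·1 = 1 ≡ 1 (mod 3)
x^2: 1·2 = 2 ≡ 2 (mod 3)
Result: x + 2x^2

f · g = x + 2x^2


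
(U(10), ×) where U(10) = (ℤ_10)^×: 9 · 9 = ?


Operation: multiplication mod 10
9 · 9 = (a × b) mod 10 with a = 9, b = 9

9 · 9 = 1


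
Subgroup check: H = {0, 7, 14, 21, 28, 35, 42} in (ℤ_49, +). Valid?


Subgroup test for H = {0, 7, 14, 21, 28, 35, 42} in (ℤ_49, +):
(1) 0 ∈ H? Yes
(2) Closure: for all a,b ∈ H, (a+b) mod 49 ∈ H? Yes
(3) Inverses: for all a ∈ H, -a mod 49 ∈ H? Yes

Yes, H is a subgroup of ℤ_49


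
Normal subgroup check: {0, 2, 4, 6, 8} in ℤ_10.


H = {0, 2, 4, 6, 8} in ℤ_10
ℤ_10 is abelian; every subgroup of an abelian group is normal

Yes, normal subgroup


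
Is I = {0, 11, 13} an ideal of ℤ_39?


Check ideal conditions for I = {0, 11, 13} in ℤ_39:
(1) I is an additive subgroup? No
(2) For r ∈ ℤ_39 and a ∈ I: r·a ∈ I? No  [counterexample: r=2, a=11, r·a mod 39 = 22 ∉ I]

No, I is not an ideal of ℤ_39


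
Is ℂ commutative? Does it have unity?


ℂ is a field: commutative, has unity, every nonzero element is a unit (hence an integral domain)
Commutative: Yes
Integral domain: Yes
Has unity: Yes

ℂ: Commutative=Yes, Unity=Yes


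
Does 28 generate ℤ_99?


g generates ℤ_n iff gcd(g, n) = 1
gcd(28, 99) = 1
Since gcd = 1, 28 is a generator.

Yes, 28 generates ℤ_99


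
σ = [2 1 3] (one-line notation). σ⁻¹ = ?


To find σ⁻¹, swap domain and range:
σ(1) = 2 → σ⁻¹(2) = 1
σ(2) = 1 → σ⁻¹(1) = 2
σ(3) = 3 → σ⁻¹(3) = 3

σ⁻¹ = [2 1 3]


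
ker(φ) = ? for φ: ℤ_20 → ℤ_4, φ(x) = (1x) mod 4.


Kernel = preimage of identity
ker(φ) = {x ∈ ℤ_20 : 1x ≡ 0 (mod 4)}. Since 4 | 20, φ is well-defined. The kernel is the cyclic subgroup ⟨4⟩ of ℤ_20 (order 5), i.e. {0, 4, 8, 12, 16}

ker(φ) = {0, 4, 8, 12, 16}


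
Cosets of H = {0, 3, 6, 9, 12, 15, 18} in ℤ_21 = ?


H = {0, 3, 6, 9, 12, 15, 18}, |H| = 7
Number of cosets = |G|/|H| = 21/7 = 3
0 + H = {0, 3, 6, 9, 12, 15, 18}
1 + H = {1, 4, 7, 10, 13, 16, 19}
2 + H = {2, 5, 8, 11, 14, 17, 20}

Cosets: 0+H={0,3,6,9,12,15,18}; 1+H={1,4,7,10,13,16,19}; 2+H={2,5,8,11,14,17,20}


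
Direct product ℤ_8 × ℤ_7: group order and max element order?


|ℤ_8 × ℤ_7| = 8 × 7 = 56
Max element order = lcm(8,7) = 56
Cyclic? Yes (gcd=1)

|ℤ_8×ℤ_7| = 56, max element order = 56


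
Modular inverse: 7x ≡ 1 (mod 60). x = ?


Use the extended Euclidean algorithm to write 1 = 7·s + 60·t; then s mod 60 is the inverse.
Euclidean algorithm:
  7 = 0·60 + 7
  60 = 8·7 + 4
  7 = 1·4 + 3
  4 = 1·3 + 1
  3 = 3·1 + 0
gcd(7,60) = 1
Back-substitution gives: 7·(-17) + 60·(2) = 1
So 7⁻¹ ≡ -17 ≡ 43 (mod 60)
Check: 7 × 43 = 301 ≡ 1 (mod 60) ✓

7⁻¹ ≡ 43 (mod 60)


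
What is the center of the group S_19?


Z(G) = {g ∈ G | gx = xg for all x ∈ G}
S_n is non-abelian for n ≥ 3; Z(S_19) is trivial

Z(S_19) = {e}


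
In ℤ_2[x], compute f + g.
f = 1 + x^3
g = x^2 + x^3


Add coefficients mod 2:
x^0: 1 + 0 = 1 (mod 2)
x^1: 0 + 0 = 0 (mod 2)
x^2: 0 + 1 = 1 (mod 2)
x^3: 1 + 1 = 0 (mod 2)
Result: 1 + x^2

f + g = 1 + x^2


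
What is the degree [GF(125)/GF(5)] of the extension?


GF(125) = GF(5^3), so the extension degree is 3

[GF(125)/GF(5)] = 3


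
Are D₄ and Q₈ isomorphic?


Comparing D₄ and Q₈:
D₄ has 5 elements of order 2; Q₈ has only 1

No, D₄ ≇ Q₈


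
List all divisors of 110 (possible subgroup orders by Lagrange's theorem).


Lagrange's theorem: |H| divides |G|
|G| = 110
Divisors of 110: 1, 2, 5, 10, 11, 22, 55, 110

Possible subgroup orders: {1, 2, 5, 10, 11, 22, 55, 110}


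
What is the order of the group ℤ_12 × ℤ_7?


|A × B| = |A| · |B|
|ℤ_12 × ℤ_7| = 12 × 7 = 84

|ℤ_12 × ℤ_7| = 84


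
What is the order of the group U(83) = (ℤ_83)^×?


U(n) is the group of units mod n; |U(n)| = φ(n)
|U(83)| = φ(83) = 82

|U(83) = (ℤ_83)^×| = 82


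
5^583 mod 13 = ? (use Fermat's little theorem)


Fermat's little theorem: if p is prime and gcd(a,p)=1, then a^(p-1) ≡ 1 (mod p)
p = 13 is prime, gcd(5,13) = 1
Reduce exponent: 583 mod 12 = 7
So 5^583 ≡ 5^7 (mod 13)
5^7 mod 13 = 8

5^583 ≡ 8 (mod 13)


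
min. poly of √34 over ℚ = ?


√34 satisfies x² - 34 = 0, irreducible over ℚ since 34 is squarefree

Minimal polynomial: x² - 34


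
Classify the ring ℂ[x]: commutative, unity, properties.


Polynomial ring over ℂ (an integral domain) is a commutative integral domain with unity 1
Commutative: Yes
Integral domain: Yes
Has unity: Yes

ℂ[x]: Commutative=Yes, Unity=Yes


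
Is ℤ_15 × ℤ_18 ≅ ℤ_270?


Comparing ℤ_15 × ℤ_18 and ℤ_270:
gcd(15,18) = 3 ≠ 1. Max element order in ℤ_15×ℤ_18 is lcm(15,18) = 90 < 270, so it has no element of order 270

No, ℤ_15 × ℤ_18 ≇ ℤ_270


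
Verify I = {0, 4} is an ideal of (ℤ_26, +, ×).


Check ideal conditions for I = {0, 4} in ℤ_26:
(1) I is an additive subgroup? No
(2) For r ∈ ℤ_26 and a ∈ I: r·a ∈ I? No  [counterexample: r=2, a=4, r·a mod 26 = 8 ∉ I]

No, I is not an ideal of ℤ_26


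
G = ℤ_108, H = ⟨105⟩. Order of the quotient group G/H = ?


|⟨105⟩| = n / gcd(105, 108) = 108 / 3 = 36
H is normal (ℤ_108 is abelian).
|G/H| = |G| / |H| = 108 / 36 = 3

|G/H| = 3


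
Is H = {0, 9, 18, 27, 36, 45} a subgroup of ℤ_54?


Subgroup test for H = {0, 9, 18, 27, 36, 45} in (ℤ_54, +):
(1) 0 ∈ H? Yes
(2) Closure: for all a,b ∈ H, (a+b) mod 54 ∈ H? Yes
(3) Inverses: for all a ∈ H, -a mod 54 ∈ H? Yes

Yes, H is a subgroup of ℤ_54


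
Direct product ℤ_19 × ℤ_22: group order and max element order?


|ℤ_19 × ℤ_22| = 19 × 22 = 418
Max element order = lcm(19,22) = 418
Cyclic? Yes (gcd=1)

|ℤ_19×ℤ_22| = 418, max element order = 418


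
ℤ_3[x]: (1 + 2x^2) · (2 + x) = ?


Expand and collect like terms; reduce coefficients mod 3:
x^0: 1·2 = 2 ≡ 2 (mod 3)
x^1: 1·1 + 0·2 = 1 ≡ 1 (mod 3)
x^2: 0·1 + 2·2 = 4 ≡ 1 (mod 3)
x^3: 2·1 = 2 ≡ 2 (mod 3)
Result: 2 + x + x^2 + 2x^3

f · g = 2 + x + x^2 + 2x^3


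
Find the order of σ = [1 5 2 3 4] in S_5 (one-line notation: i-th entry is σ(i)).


Cycle decomposition: (2 5 4 3)
Cycle lengths: 4
Order = lcm(4) = 4

ord(σ) = 4


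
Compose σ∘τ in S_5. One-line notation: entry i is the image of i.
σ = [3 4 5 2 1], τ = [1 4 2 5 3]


σ∘τ: apply τ first, then σ
1 →τ 1 →σ 3
2 →τ 4 →σ 2
3 →τ 2 →σ 4
4 →τ 5 →σ 1
5 →τ 3 →σ 5

σ∘τ = [3 2 4 1 5]


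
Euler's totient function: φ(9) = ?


φ(n) = count of k ∈ {1,...,n} with gcd(k,n)=1
Coprimes to 9: {1, 2, 4, 5, 7, 8}
Count: 6

φ(9) = 6


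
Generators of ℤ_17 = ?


g generates ℤ_n iff gcd(g,n) = 1
Prime factors of 17: 17
Generators are g ∈ {1,...,16} not divisible by any of these primes.
Generators: {1, 2, 3, 4, 5, 6, 7, 8, 9, 10, 11, 12, 13, 14, 15, 16}
Number of generators = φ(17) = 16

Generators of ℤ_17 = {1, 2, 3, 4, 5, 6, 7, 8, 9, 10, 11, 12, 13, 14, 15, 16}


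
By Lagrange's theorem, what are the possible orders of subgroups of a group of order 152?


Lagrange's theorem: |H| divides |G|
|G| = 152
Divisors of 152: 1, 2, 4, 8, 19, 38, 76, 152

Possible subgroup orders: {1, 2, 4, 8, 19, 38, 76, 152}


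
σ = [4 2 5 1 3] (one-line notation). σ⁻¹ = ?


To find σ⁻¹, swap domain and range:
σ(1) = 4 → σ⁻¹(4) = 1
σ(2) = 2 → σ⁻¹(2) = 2
σ(3) = 5 → σ⁻¹(5) = 3
σ(4) = 1 → σ⁻¹(1) = 4
σ(5) = 3 → σ⁻¹(3) = 5

σ⁻¹ = [4 2 5 1 3]


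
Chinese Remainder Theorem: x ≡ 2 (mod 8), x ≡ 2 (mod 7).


m₁ = 8, m₂ = 7, gcd = 1, so CRT applies. M = m₁·m₂ = 56
Let M₁ = M/m₁ = 7, M₂ = M/m₂ = 8
Find y₁ ≡ M₁⁻¹ (mod m₁): 7⁻¹ ≡ 7 (mod 8)
Find y₂ ≡ M₂⁻¹ (mod m₂): 8⁻¹ ≡ 1 (mod 7)
x = a₁·M₁·y₁ + a₂·M₂·y₂ = 2·7·7 + 2·8·1 = 114
Reduce mod 56: x ≡ 2
Check: 2 mod 8 = 2 ✓, 2 mod 7 = 2 ✓

x ≡ 2 (mod 56)


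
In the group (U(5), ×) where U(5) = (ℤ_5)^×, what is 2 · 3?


Operation: multiplication mod 5
2 · 3 = (a × b) mod 5 with a = 2, b = 3

2 · 3 = 1


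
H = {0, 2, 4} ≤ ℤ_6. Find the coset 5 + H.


5 + H = {5 + h (mod 6) : h ∈ H}
5+0=5, 5+2=1, 5+4=3
5 + H = {1, 3, 5} = 1 + H

5 + H = {1, 3, 5}


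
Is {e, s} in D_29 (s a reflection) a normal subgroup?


H = {e, s} in D_29 (s a reflection)
r·s·r⁻¹ = sr⁻² ≠ s for n ≥ 3, so {e, s} is not closed under conjugation

No, not a normal subgroup


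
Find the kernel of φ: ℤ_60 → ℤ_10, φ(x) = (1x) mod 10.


Kernel = preimage of identity
ker(φ) = {x ∈ ℤ_60 : 1x ≡ 0 (mod 10)}. Since 10 | 60, φ is well-defined. The kernel is the cyclic subgroup ⟨10⟩ of ℤ_60 (order 6), i.e. {0, 10, 20, 30, 40, 50}

ker(φ) = {0, 10, 20, 30, 40, 50}


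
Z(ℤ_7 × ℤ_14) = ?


Z(G) = {g ∈ G | gx = xg for all x ∈ G}
Direct product of abelian groups is abelian, so Z(G) = G

Z(ℤ_7 × ℤ_14) = ℤ_7 × ℤ_14


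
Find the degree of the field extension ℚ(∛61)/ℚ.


∛61 has minimal polynomial x³ - 61 (irreducible over ℚ since 61 is not a perfect cube)

[ℚ(∛61)/ℚ] = 3


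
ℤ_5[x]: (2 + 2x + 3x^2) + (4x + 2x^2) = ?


Add coefficients mod 5:
x^0: 2 + 0 = 2 (mod 5)
x^1: 2 + 4 = 1 (mod 5)
x^2: 3 + 2 = 0 (mod 5)
Result: 2 + x

f + g = 2 + x


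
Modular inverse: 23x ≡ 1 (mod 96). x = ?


Use the extended Euclidean algorithm to write 1 = 23·s + 96·t; then s mod 96 is the inverse.
Euclidean algorithm:
  23 = 0·96 + 23
  96 = 4·23 + 4
  23 = 5·4 + 3
  4 = 1·3 + 1
  3 = 3·1 + 0
gcd(23,96) = 1
Back-substitution gives: 23·(-25) + 96·(6) = 1
So 23⁻¹ ≡ -25 ≡ 71 (mod 96)
Check: 23 × 71 = 1633 ≡ 1 (mod 96) ✓

23⁻¹ ≡ 71 (mod 96)


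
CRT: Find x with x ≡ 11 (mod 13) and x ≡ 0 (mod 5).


m₁ = 13, m₂ = 5, gcd = 1, so CRT applies. M = m₁·m₂ = 65
Let M₁ = M/m₁ = 5, M₂ = M/m₂ = 13
Find y₁ ≡ M₁⁻¹ (mod m₁): 5⁻¹ ≡ 8 (mod 13)
Find y₂ ≡ M₂⁻¹ (mod m₂): 13⁻¹ ≡ 2 (mod 5)
x = a₁·M₁·y₁ + a₂·M₂·y₂ = 11·5·8 + 0·13·2 = 440
Reduce mod 65: x ≡ 50
Check: 50 mod 13 = 11 ✓, 50 mod 5 = 0 ✓

x ≡ 50 (mod 65)


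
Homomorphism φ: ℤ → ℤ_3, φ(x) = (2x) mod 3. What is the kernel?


Kernel = preimage of identity
ker(φ) = {x ∈ ℤ : 2x ≡ 0 (mod 3)}. gcd(2,3) = 1, so 2x ≡ 0 (mod 3) ⟺ x ≡ 0 (mod 3/1 = 3). Hence ker(φ) = 3ℤ

ker(φ) = 3ℤ


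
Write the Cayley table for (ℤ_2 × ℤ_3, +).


Elements: {(0,0), (0,1), (0,2), (1,0), (1,1), (1,2)}
Operation: componentwise addition mod (2, 3)
Entry (a, b) = ((a₁+b₁) mod 2, (a₂+b₂) mod 3)

Cayley table:
      | (0,0) | (0,1) | (0,2) | (1,0) | (1,1) | (1,2)
(0,0) | (0,0) | (0,1) | (0,2) | (1,0) | (1,1) | (1,2)
(0,1) | (0,1) | (0,2) | (0,0) | (1,1) | (1,2) | (1,0)
(0,2) | (0,2) | (0,0) | (0,1) | (1,2) | (1,0) | (1,1)
(1,0) | (1,0) | (1,1) | (1,2) | (0,0) | (0,1) | (0,2)
(1,1) | (1,1) | (1,2) | (1,0) | (0,1) | (0,2) | (0,0)
(1,2) | (1,2) | (1,0) | (1,1) | (0,2) | (0,0) | (0,1)


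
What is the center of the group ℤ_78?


Z(G) = {g ∈ G | gx = xg for all x ∈ G}
ℤ_78 is abelian, so Z(G) = G

Z(ℤ_78) = ℤ_78


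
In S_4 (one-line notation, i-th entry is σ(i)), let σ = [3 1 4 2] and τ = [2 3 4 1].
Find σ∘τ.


σ∘τ: apply τ first, then σ
1 →τ 2 →σ 1
2 →τ 3 →σ 4
3 →τ 4 →σ 2
4 →τ 1 →σ 3

σ∘τ = [1 4 2 3]


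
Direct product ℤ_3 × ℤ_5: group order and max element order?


|ℤ_3 × ℤ_5| = 3 × 5 = 15
Max element order = lcm(3,5) = 15
Cyclic? Yes (gcd=1)

|ℤ_3×ℤ_5| = 15, max element order = 15


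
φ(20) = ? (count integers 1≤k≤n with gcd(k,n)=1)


φ(n) = count of k ∈ {1,...,n} with gcd(k,n)=1
Coprimes to 20: {1, 3, 7, 9, 11, 13, 17, 19}
Count: 8

φ(20) = 8


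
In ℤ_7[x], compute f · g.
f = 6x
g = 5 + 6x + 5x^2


Expand and collect like terms; reduce coefficients mod 7:
x^0: 0·5 = 0 ≡ 0 (mod 7)
x^1: 0·6 + 6·5 = 30 ≡ 2 (mod 7)
x^2: 0·5 + 6·6 = 36 ≡ 1 (mod 7)
x^3: 6·5 = 30 ≡ 2 (mod 7)
Result: 2x + x^2 + 2x^3

f · g = 2x + x^2 + 2x^3


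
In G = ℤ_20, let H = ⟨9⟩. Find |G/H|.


|⟨9⟩| = n / gcd(9, 20) = 20 / 1 = 20
H is normal (ℤ_20 is abelian).
|G/H| = |G| / |H| = 20 / 20 = 1

|G/H| = 1


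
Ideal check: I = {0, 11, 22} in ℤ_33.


Check ideal conditions for I = {0, 11, 22} in ℤ_33:
(1) I is an additive subgroup? Yes
(2) For r ∈ ℤ_33 and a ∈ I: r·a ∈ I? Yes

Yes, I is an ideal of ℤ_33


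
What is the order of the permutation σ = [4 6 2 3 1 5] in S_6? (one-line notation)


Cycle decomposition: (1 4 3 2 6 5)
Cycle lengths: 6
Order = lcm(6) = 6

ord(σ) = 6


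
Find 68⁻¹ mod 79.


Use the extended Euclidean algorithm to write 1 = 68·s + 79·t; then s mod 79 is the inverse.
Euclidean algorithm:
  68 = 0·79 + 68
  79 = 1·68 + 11
  68 = 6·11 + 2
  11 = 5·2 + 1
  2 = 2·1 + 0
gcd(68,79) = 1
Back-substitution gives: 68·(-36) + 79·(31) = 1
So 68⁻¹ ≡ -36 ≡ 43 (mod 79)
Check: 68 × 43 = 2924 ≡ 1 (mod 79) ✓

68⁻¹ ≡ 43 (mod 79)


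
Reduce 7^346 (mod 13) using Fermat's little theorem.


Fermat's little theorem: if p is prime and gcd(a,p)=1, then a^(p-1) ≡ 1 (mod p)
p = 13 is prime, gcd(7,13) = 1
Reduce exponent: 346 mod 12 = 10
So 7^346 ≡ 7^10 (mod 13)
7^10 mod 13 = 4

7^346 ≡ 4 (mod 13)


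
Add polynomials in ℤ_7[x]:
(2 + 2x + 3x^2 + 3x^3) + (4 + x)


Add coefficients mod 7:
x^0: 2 + 4 = 6 (mod 7)
x^1: 2 + 1 = 3 (mod 7)
x^2: 3 + 0 = 3 (mod 7)
x^3: 3 + 0 = 3 (mod 7)
Result: 6 + 3x + 3x^2 + 3x^3

f + g = 6 + 3x + 3x^2 + 3x^3


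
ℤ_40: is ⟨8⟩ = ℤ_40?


g generates ℤ_n iff gcd(g, n) = 1
gcd(8, 40) = 8
Since gcd = 8 ≠ 1, ⟨8⟩ has order 5 < 40, so 8 is not a generator.

No, 8 does not generate ℤ_40


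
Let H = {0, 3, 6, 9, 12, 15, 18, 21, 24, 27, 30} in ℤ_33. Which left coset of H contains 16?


16 + H = {16 + h (mod 33) : h ∈ H}
16+0=16, 16+3=19, 16+6=22, 16+9=25, 16+12=28, 16+15=31, 16+18=1, 16+21=4, 16+24=7, 16+27=10, 16+30=13
16 + H = {1, 4, 7, 10, 13, 16, 19, 22, 25, 28, 31} = 1 + H

16 + H = {1, 4, 7, 10, 13, 16, 19, 22, 25, 28, 31}


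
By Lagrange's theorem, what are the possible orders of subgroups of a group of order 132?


Lagrange's theorem: |H| divides |G|
|G| = 132
Divisors of 132: 1, 2, 3, 4, 6, 11, 12, 22, 33, 44, 66, 132

Possible subgroup orders: {1, 2, 3, 4, 6, 11, 12, 22, 33, 44, 66, 132}


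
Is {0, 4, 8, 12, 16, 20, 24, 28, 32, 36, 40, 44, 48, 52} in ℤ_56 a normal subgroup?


H = {0, 4, 8, 12, 16, 20, 24, 28, 32, 36, 40, 44, 48, 52} in ℤ_56
ℤ_56 is abelian; every subgroup of an abelian group is normal

Yes, normal subgroup


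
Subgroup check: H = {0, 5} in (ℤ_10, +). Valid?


Subgroup test for H = {0, 5} in (ℤ_10, +):
(1) 0 ∈ H? Yes
(2) Closure: for all a,b ∈ H, (a+b) mod 10 ∈ H? Yes
(3) Inverses: for all a ∈ H, -a mod 10 ∈ H? Yes

Yes, H is a subgroup of ℤ_10


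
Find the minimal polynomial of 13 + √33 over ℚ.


Let α = 13 + √33. Then α - 13 = √33, so (α - 13)² = 33, giving α² - 26α + 136 = 0. Degree 2 and α ∉ ℚ, so this is the minimal polynomial.

Minimal polynomial: x² - 26x + 136


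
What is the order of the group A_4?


|A_n| = n!/2 (even permutations)
|A_4| = 4!/2 = 24/2 = 12

|A_4| = 12


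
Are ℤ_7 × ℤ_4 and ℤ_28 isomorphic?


Comparing ℤ_7 × ℤ_4 and ℤ_28:
gcd(7,4) = 1, so ℤ_7 × ℤ_4 ≅ ℤ_28 (CRT)

Yes, ℤ_7 × ℤ_4 ≅ ℤ_28


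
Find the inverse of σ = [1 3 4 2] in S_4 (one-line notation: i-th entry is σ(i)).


To find σ⁻¹, swap domain and range:
σ(1) = 1 → σ⁻¹(1) = 1
σ(2) = 3 → σ⁻¹(3) = 2
σ(3) = 4 → σ⁻¹(4) = 3
σ(4) = 2 → σ⁻¹(2) = 4

σ⁻¹ = [1 4 2 3]


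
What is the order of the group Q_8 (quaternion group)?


Q_8 = {±1, ±i, ±j, ±k}
|Q_8| = 8

|Q_8 (quaternion group)| = 8


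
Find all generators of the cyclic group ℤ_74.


g generates ℤ_n iff gcd(g,n) = 1
Prime factors of 74: 2, 37
Generators are g ∈ {1,...,73} not divisible by any of these primes.
Generators: {1, 3, 5, 7, 9, 11, 13, 15, 17, 19, 21, 23, 25, 27, 29, 31, 33, 35, 39, 41, 43, 45, 47, 49, 51, 53, 55, 57, 59, 61, 63, 65, 67, 69, 71, 73}
Number of generators = φ(74) = 36

Generators of ℤ_74 = {1, 3, 5, 7, 9, 11, 13, 15, 17, 19, 21, 23, 25, 27, 29, 31, 33, 35, 39, 41, 43, 45, 47, 49, 51, 53, 55, 57, 59, 61, 63, 65, 67, 69, 71, 73}


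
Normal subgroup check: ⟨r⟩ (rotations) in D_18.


H = ⟨r⟩ (rotations) in D_18
The rotation subgroup ⟨r⟩ has index 2 in D_18, so it is normal

Yes, normal subgroup


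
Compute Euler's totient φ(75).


Factor n: 75 = 3 × 5^2
φ(n) = n · ∏(1 - 1/p) over distinct primes p | n
φ(75) = 75 · (1 - 1/3) · (1 - 1/5) = 40

φ(75) = 40


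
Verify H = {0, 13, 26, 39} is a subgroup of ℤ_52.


Subgroup test for H = {0, 13, 26, 39} in (ℤ_52, +):
(1) 0 ∈ H? Yes
(2) Closure: for all a,b ∈ H, (a+b) mod 52 ∈ H? Yes
(3) Inverses: for all a ∈ H, -a mod 52 ∈ H? Yes

Yes, H is a subgroup of ℤ_52


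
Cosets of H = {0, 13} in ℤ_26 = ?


H = {0, 13}, |H| = 2
Number of cosets = |G|/|H| = 26/2 = 13
0 + H = {0, 13}
1 + H = {1, 14}
2 + H = {2, 15}
3 + H = {3, 16}
4 + H = {4, 17}
5 + H = {5, 18}
6 + H = {6, 19}
7 + H = {7, 20}
8 + H = {8, 21}
9 + H = {9, 22}
10 + H = {10, 23}
11 + H = {11, 24}
12 + H = {12, 25}

Cosets: 0+H={0,13}; 1+H={1,14}; 2+H={2,15}; 3+H={3,16}; 4+H={4,17}; 5+H={5,18}; 6+H={6,19}; 7+H={7,20}; 8+H={8,21}; 9+H={9,22}; 10+H={10,23}; 11+H={11,24}; 12+H={12,25}


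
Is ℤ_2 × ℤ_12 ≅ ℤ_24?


Comparing ℤ_2 × ℤ_12 and ℤ_24:
gcd(2,12) = 2 ≠ 1. Max element order in ℤ_2×ℤ_12 is lcm(2,12) = 12 < 24, so it has no element of order 24

No, ℤ_2 × ℤ_12 ≇ ℤ_24


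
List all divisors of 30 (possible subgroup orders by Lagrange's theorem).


Lagrange's theorem: |H| divides |G|
|G| = 30
Divisors of 30: 1, 2, 3, 5, 6, 10, 15, 30

Possible subgroup orders: {1, 2, 3, 5, 6, 10, 15, 30}


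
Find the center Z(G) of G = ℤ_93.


Z(G) = {g ∈ G | gx = xg for all x ∈ G}
ℤ_93 is abelian, so Z(G) = G

Z(ℤ_93) = ℤ_93


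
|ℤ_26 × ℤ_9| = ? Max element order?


|ℤ_26 × ℤ_9| = 26 × 9 = 234
Max element order = lcm(26,9) = 234
Cyclic? Yes (gcd=1)

|ℤ_26×ℤ_9| = 234, max element order = 234


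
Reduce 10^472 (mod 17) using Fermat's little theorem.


Fermat's little theorem: if p is prime and gcd(a,p)=1, then a^(p-1) ≡ 1 (mod p)
p = 17 is prime, gcd(10,17) = 1
Reduce exponent: 472 mod 16 = 8
So 10^472 ≡ 10^8 (mod 17)
10^8 mod 17 = 16

10^472 ≡ 16 (mod 17)


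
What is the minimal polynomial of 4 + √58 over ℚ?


Let α = 4 + √58. Then α - 4 = √58, so (α - 4)² = 58, giving α² - 8α - 42 = 0. Degree 2 and α ∉ ℚ, so this is the minimal polynomial.

Minimal polynomial: x² - 8x - 42


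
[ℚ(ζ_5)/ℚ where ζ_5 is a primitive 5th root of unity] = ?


[ℚ(ζ_n):ℚ] = deg Φ_n(x) = φ(n). Here φ(5) = 4

[ℚ(ζ_5)/ℚ where ζ_5 is a primitive 5th root of unity] = 4


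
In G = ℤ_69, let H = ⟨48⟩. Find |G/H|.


|⟨48⟩| = n / gcd(48, 69) = 69 / 3 = 23
H is normal (ℤ_69 is abelian).
|G/H| = |G| / |H| = 69 / 23 = 3

|G/H| = 3


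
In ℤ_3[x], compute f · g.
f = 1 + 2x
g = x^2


Expand and collect like terms; reduce coefficients mod 3:
x^0: 1·0 = 0 ≡ 0 (mod 3)
x^1: 1·0 + 2·0 = 0 ≡ 0 (mod 3)
x^2: 1·1 + 2·0 = 1 ≡ 1 (mod 3)
x^3: 2·1 = 2 ≡ 2 (mod 3)
Result: x^2 + 2x^3

f · g = x^2 + 2x^3


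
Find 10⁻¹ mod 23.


Use the extended Euclidean algorithm to write 1 = 10·s + 23·t; then s mod 23 is the inverse.
Euclidean algorithm:
  10 = 0·23 + 10
  23 = 2·10 + 3
  10 = 3·3 + 1
  3 = 3·1 + 0
gcd(10,23) = 1
Back-substitution gives: 10·(7) + 23·(-3) = 1
So 10⁻¹ ≡ 7 ≡ 7 (mod 23)
Check: 10 × 7 = 70 ≡ 1 (mod 23) ✓

10⁻¹ ≡ 7 (mod 23)


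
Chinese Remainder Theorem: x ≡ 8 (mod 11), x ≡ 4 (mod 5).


m₁ = 11, m₂ = 5, gcd = 1, so CRT applies. M = m₁·m₂ = 55
Let M₁ = M/m₁ = 5, M₂ = M/m₂ = 11
Find y₁ ≡ M₁⁻¹ (mod m₁): 5⁻¹ ≡ 9 (mod 11)
Find y₂ ≡ M₂⁻¹ (mod m₂): 11⁻¹ ≡ 1 (mod 5)
x = a₁·M₁·y₁ + a₂·M₂·y₂ = 8·5·9 + 4·11·1 = 404
Reduce mod 55: x ≡ 19
Check: 19 mod 11 = 8 ✓, 19 mod 5 = 4 ✓

x ≡ 19 (mod 55)


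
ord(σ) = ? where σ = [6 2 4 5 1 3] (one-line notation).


Cycle decomposition: (1 6 3 4 5)
Cycle lengths: 5
Order = lcm(5) = 5

ord(σ) = 5


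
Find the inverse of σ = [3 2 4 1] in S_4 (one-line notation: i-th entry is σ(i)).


To find σ⁻¹, swap domain and range:
σ(1) = 3 → σ⁻¹(3) = 1
σ(2) = 2 → σ⁻¹(2) = 2
σ(3) = 4 → σ⁻¹(4) = 3
σ(4) = 1 → σ⁻¹(1) = 4

σ⁻¹ = [4 2 1 3]


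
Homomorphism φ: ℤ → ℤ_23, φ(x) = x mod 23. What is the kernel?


Kernel = preimage of identity
ker(φ) = {x ∈ ℤ : x ≡ 0 (mod 23)} = 23ℤ = {0, ±23, ±46, ...}

ker(φ) = 23ℤ


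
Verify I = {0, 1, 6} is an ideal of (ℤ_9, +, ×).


Check ideal conditions for I = {0, 1, 6} in ℤ_9:
(1) I is an additive subgroup? No
(2) For r ∈ ℤ_9 and a ∈ I: r·a ∈ I? No  [counterexample: r=2, a=1, r·a mod 9 = 2 ∉ I]

No, I is not an ideal of ℤ_9


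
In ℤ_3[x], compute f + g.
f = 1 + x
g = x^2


Add coefficients mod 3:
x^0: 1 + 0 = 1 (mod 3)
x^1: 1 + 0 = 1 (mod 3)
x^2: 0 + 1 = 1 (mod 3)
Result: 1 + x + x^2

f + g = 1 + x + x^2


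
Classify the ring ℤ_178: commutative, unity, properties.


ℤ_178 is a commutative ring with unity 1; 178 = 2×89 is composite, so 2·89 ≡ 0 gives zero divisors (not an integral domain)
Commutative: Yes
Integral domain: No
Has unity: Yes

ℤ_178: Commutative=Yes, Unity=Yes


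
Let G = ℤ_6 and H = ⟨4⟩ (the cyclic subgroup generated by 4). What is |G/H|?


|⟨4⟩| = n / gcd(4, 6) = 6 / 2 = 3
H is normal (ℤ_6 is abelian).
|G/H| = |G| / |H| = 6 / 3 = 2

|G/H| = 2


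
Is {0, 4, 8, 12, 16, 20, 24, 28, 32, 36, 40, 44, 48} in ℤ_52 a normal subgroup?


H = {0, 4, 8, 12, 16, 20, 24, 28, 32, 36, 40, 44, 48} in ℤ_52
ℤ_52 is abelian; every subgroup of an abelian group is normal

Yes, normal subgroup


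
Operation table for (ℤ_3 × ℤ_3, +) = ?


Elements: {(0,0), (0,1), (0,2), (1,0), (1,1), (1,2), (2,0), (2,1), (2,2)}
Operation: componentwise addition mod (3, 3)
Entry (a, b) = ((a₁+b₁) mod 3, (a₂+b₂) mod 3)

Cayley table:
      | (0,0) | (0,1) | (0,2) | (1,0) | (1,1) | (1,2) | (2,0) | (2,1) | (2,2)
(0,0) | (0,0) | (0,1) | (0,2) | (1,0) | (1,1) | (1,2) | (2,0) | (2,1) | (2,2)
(0,1) | (0,1) | (0,2) | (0,0) | (1,1) | (1,2) | (1,0) | (2,1) | (2,2) | (2,0)
(0,2) | (0,2) | (0,0) | (0,1) | (1,2) | (1,0) | (1,1) | (2,2) | (2,0) | (2,1)
(1,0) | (1,0) | (1,1) | (1,2) | (2,0) | (2,1) | (2,2) | (0,0) | (0,1) | (0,2)
(1,1) | (1,1) | (1,2) | (1,0) | (2,1) | (2,2) | (2,0) | (0,1) | (0,2) | (0,0)
(1,2) | (1,2) | (1,0) | (1,1) | (2,2) | (2,0) | (2,1) | (0,2) | (0,0) | (0,1)
(2,0) | (2,0) | (2,1) | (2,2) | (0,0) | (0,1) | (0,2) | (1,0) | (1,1) | (1,2)
(2,1) | (2,1) | (2,2) | (2,0) | (0,1) | (0,2) | (0,0) | (1,1) | (1,2) | (1,0)
(2,2) | (2,2) | (2,0) | (2,1) | (0,2) | (0,0) | (0,1) | (1,2) | (1,0) | (1,1)


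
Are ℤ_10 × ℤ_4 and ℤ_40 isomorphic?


Comparing ℤ_10 × ℤ_4 and ℤ_40:
gcd(10,4) = 2 ≠ 1. Max element order in ℤ_10×ℤ_4 is lcm(10,4) = 20 < 40, so it has no element of order 40

No, ℤ_10 × ℤ_4 ≇ ℤ_40


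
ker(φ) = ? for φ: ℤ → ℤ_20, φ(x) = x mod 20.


Kernel = preimage of identity
ker(φ) = {x ∈ ℤ : x ≡ 0 (mod 20)} = 20ℤ = {0, ±20, ±40, ...}

ker(φ) = 20ℤ


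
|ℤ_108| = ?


ℤ_n has n elements.

|ℤ_108| = 108


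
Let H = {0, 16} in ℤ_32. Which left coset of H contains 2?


2 + H = {2 + h (mod 32) : h ∈ H}
2+0=2, 2+16=18

2 + H = {2, 18}
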